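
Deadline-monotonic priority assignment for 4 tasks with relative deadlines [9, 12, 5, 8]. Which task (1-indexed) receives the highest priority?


Sort tasks by relative deadline (ascending):
  Task 3: deadline = 5
  Task 4: deadline = 8
  Task 1: deadline = 9
  Task 2: deadline = 12
Priority order (highest first): [3, 4, 1, 2]
Highest priority task = 3

3


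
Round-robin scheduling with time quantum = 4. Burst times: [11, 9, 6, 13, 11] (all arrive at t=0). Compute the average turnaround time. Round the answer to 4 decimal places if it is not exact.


Time quantum = 4
Execution trace:
  J1 runs 4 units, time = 4
  J2 runs 4 units, time = 8
  J3 runs 4 units, time = 12
  J4 runs 4 units, time = 16
  J5 runs 4 units, time = 20
  J1 runs 4 units, time = 24
  J2 runs 4 units, time = 28
  J3 runs 2 units, time = 30
  J4 runs 4 units, time = 34
  J5 runs 4 units, time = 38
  J1 runs 3 units, time = 41
  J2 runs 1 units, time = 42
  J4 runs 4 units, time = 46
  J5 runs 3 units, time = 49
  J4 runs 1 units, time = 50
Finish times: [41, 42, 30, 50, 49]
Average turnaround = 212/5 = 42.4

42.4


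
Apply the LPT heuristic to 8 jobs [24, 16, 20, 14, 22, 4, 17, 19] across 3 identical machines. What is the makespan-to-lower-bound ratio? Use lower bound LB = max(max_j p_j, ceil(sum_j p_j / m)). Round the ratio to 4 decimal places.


LPT order: [24, 22, 20, 19, 17, 16, 14, 4]
Machine loads after assignment: [40, 53, 43]
LPT makespan = 53
Lower bound = max(max_job, ceil(total/3)) = max(24, 46) = 46
Ratio = 53 / 46 = 1.1522

1.1522


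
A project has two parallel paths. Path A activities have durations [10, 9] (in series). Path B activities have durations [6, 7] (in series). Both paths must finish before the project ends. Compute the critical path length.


Path A total = 10 + 9 = 19
Path B total = 6 + 7 = 13
Critical path = longest path = max(19, 13) = 19

19


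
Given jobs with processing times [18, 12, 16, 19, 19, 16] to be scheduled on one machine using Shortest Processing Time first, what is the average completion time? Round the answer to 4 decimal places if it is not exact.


Sort jobs by processing time (SPT order): [12, 16, 16, 18, 19, 19]
Compute completion times sequentially:
  Job 1: processing = 12, completes at 12
  Job 2: processing = 16, completes at 28
  Job 3: processing = 16, completes at 44
  Job 4: processing = 18, completes at 62
  Job 5: processing = 19, completes at 81
  Job 6: processing = 19, completes at 100
Sum of completion times = 327
Average completion time = 327/6 = 54.5

54.5


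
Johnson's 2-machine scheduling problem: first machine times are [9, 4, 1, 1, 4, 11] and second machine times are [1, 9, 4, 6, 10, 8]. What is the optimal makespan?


Apply Johnson's rule:
  Group 1 (a <= b): [(3, 1, 4), (4, 1, 6), (2, 4, 9), (5, 4, 10)]
  Group 2 (a > b): [(6, 11, 8), (1, 9, 1)]
Optimal job order: [3, 4, 2, 5, 6, 1]
Schedule:
  Job 3: M1 done at 1, M2 done at 5
  Job 4: M1 done at 2, M2 done at 11
  Job 2: M1 done at 6, M2 done at 20
  Job 5: M1 done at 10, M2 done at 30
  Job 6: M1 done at 21, M2 done at 38
  Job 1: M1 done at 30, M2 done at 39
Makespan = 39

39


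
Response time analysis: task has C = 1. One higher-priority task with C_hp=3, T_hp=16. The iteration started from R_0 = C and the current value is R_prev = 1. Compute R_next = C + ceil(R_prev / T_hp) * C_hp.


R_next = C + ceil(R_prev / T_hp) * C_hp
ceil(1 / 16) = ceil(0.0625) = 1
Interference = 1 * 3 = 3
R_next = 1 + 3 = 4

4


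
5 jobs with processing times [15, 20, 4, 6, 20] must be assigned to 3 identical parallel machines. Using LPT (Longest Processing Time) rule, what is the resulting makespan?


Sort jobs in decreasing order (LPT): [20, 20, 15, 6, 4]
Assign each job to the least loaded machine:
  Machine 1: jobs [20, 4], load = 24
  Machine 2: jobs [20], load = 20
  Machine 3: jobs [15, 6], load = 21
Makespan = max load = 24

24


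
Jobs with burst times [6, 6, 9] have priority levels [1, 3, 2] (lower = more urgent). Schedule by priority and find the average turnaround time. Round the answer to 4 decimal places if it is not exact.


Sort by priority (ascending = highest first):
Order: [(1, 6), (2, 9), (3, 6)]
Completion times:
  Priority 1, burst=6, C=6
  Priority 2, burst=9, C=15
  Priority 3, burst=6, C=21
Average turnaround = 42/3 = 14.0

14.0


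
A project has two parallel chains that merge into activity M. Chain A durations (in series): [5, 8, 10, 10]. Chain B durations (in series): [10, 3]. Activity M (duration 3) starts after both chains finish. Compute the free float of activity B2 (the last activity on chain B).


ES(B2) = sum of predecessors on chain B = 10
EF(B2) = ES + duration = 10 + 3 = 13
Successor of B2 is M. ES(M) = max(sum(A), sum(B)) = max(33, 13) = 33
Free float = ES(successor) - EF(current) = 33 - 13 = 20

20


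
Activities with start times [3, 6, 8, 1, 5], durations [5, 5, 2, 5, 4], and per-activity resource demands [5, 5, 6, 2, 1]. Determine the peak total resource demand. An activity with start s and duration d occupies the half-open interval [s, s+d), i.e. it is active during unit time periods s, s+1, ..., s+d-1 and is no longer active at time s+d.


Each activity i is active on [start_i, start_i + duration_i).
Compute total resource usage per time slot:
  t=0: active resources = [], total = 0
  t=1: active resources = [2], total = 2
  t=2: active resources = [2], total = 2
  t=3: active resources = [5, 2], total = 7
  t=4: active resources = [5, 2], total = 7
  t=5: active resources = [5, 2, 1], total = 8
  t=6: active resources = [5, 5, 1], total = 11
  t=7: active resources = [5, 5, 1], total = 11
  t=8: active resources = [5, 6, 1], total = 12
  t=9: active resources = [5, 6], total = 11
  t=10: active resources = [5], total = 5
Peak resource demand = 12

12


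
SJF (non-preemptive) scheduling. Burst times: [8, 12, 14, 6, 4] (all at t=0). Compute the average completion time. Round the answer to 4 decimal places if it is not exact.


SJF order (ascending): [4, 6, 8, 12, 14]
Completion times:
  Job 1: burst=4, C=4
  Job 2: burst=6, C=10
  Job 3: burst=8, C=18
  Job 4: burst=12, C=30
  Job 5: burst=14, C=44
Average completion = 106/5 = 21.2

21.2


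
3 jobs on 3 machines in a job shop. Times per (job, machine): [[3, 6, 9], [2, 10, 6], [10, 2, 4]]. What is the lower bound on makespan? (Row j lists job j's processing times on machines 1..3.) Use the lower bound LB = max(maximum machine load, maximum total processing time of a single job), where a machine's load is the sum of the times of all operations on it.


Machine loads:
  Machine 1: 3 + 2 + 10 = 15
  Machine 2: 6 + 10 + 2 = 18
  Machine 3: 9 + 6 + 4 = 19
Max machine load = 19
Job totals:
  Job 1: 18
  Job 2: 18
  Job 3: 16
Max job total = 18
Lower bound = max(19, 18) = 19

19


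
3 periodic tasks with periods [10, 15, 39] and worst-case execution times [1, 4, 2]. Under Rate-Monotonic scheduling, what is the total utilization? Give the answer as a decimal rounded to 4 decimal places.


Compute individual utilizations (exact fractions):
  Task 1: C/T = 1/10 (approx. 0.1)
  Task 2: C/T = 4/15 (approx. 0.2667)
  Task 3: C/T = 2/39 (approx. 0.0513)
Total utilization U = 1/10 + 4/15 + 2/39 = 163/390
Rounded to 4 decimal places: U = 0.4179
RM (Liu & Layland) bound for 3 tasks = 0.779763; compare with U = 163/390 (approx. 0.417949)
U <= bound, so schedulable by RM sufficient condition.

0.4179


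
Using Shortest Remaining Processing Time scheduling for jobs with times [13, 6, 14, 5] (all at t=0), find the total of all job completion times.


Since all jobs arrive at t=0, SRPT equals SPT ordering.
SPT order: [5, 6, 13, 14]
Completion times:
  Job 1: p=5, C=5
  Job 2: p=6, C=11
  Job 3: p=13, C=24
  Job 4: p=14, C=38
Total completion time = 5 + 11 + 24 + 38 = 78

78


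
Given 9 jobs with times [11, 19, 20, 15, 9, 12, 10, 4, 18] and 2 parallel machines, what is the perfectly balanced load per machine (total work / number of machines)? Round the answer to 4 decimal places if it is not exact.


Total processing time = 11 + 19 + 20 + 15 + 9 + 12 + 10 + 4 + 18 = 118
Number of machines = 2
Ideal balanced load = 118 / 2 = 59.0

59.0


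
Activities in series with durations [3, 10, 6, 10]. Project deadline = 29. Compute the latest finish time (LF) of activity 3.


LF(activity 3) = deadline - sum of successor durations
Successors: activities 4 through 4 with durations [10]
Sum of successor durations = 10
LF = 29 - 10 = 19

19


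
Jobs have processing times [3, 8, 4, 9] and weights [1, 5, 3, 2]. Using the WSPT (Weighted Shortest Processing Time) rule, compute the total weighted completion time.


Compute p/w ratios and sort ascending (WSPT): [(4, 3), (8, 5), (3, 1), (9, 2)]
Compute weighted completion times:
  Job (p=4,w=3): C=4, w*C=3*4=12
  Job (p=8,w=5): C=12, w*C=5*12=60
  Job (p=3,w=1): C=15, w*C=1*15=15
  Job (p=9,w=2): C=24, w*C=2*24=48
Total weighted completion time = 135

135


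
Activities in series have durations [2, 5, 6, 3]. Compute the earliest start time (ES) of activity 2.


Activity 2 starts after activities 1 through 1 complete.
Predecessor durations: [2]
ES = 2 = 2

2


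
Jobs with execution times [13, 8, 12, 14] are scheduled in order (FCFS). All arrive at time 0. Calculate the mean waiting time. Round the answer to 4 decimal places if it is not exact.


FCFS order (as given): [13, 8, 12, 14]
Waiting times:
  Job 1: wait = 0
  Job 2: wait = 13
  Job 3: wait = 21
  Job 4: wait = 33
Sum of waiting times = 67
Average waiting time = 67/4 = 16.75

16.75


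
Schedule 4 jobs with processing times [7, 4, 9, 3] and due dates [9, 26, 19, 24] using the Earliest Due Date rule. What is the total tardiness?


Sort by due date (EDD order): [(7, 9), (9, 19), (3, 24), (4, 26)]
Compute completion times and tardiness:
  Job 1: p=7, d=9, C=7, tardiness=max(0,7-9)=0
  Job 2: p=9, d=19, C=16, tardiness=max(0,16-19)=0
  Job 3: p=3, d=24, C=19, tardiness=max(0,19-24)=0
  Job 4: p=4, d=26, C=23, tardiness=max(0,23-26)=0
Total tardiness = 0

0


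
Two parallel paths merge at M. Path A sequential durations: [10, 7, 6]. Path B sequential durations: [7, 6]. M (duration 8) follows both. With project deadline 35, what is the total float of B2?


Forward pass: ES(B2) = sum of predecessors on chain B = 7
EF = ES + duration = 7 + 6 = 13
Backward pass: LF(M) = deadline = 35; LS(M) = 35 - 8 = 27
LF(B2) = LS(M) - sum(successors on chain B) = 27 - 0 = 27
LS = LF - duration = 27 - 6 = 21
Total float = LS - ES = 21 - 7 = 14

14


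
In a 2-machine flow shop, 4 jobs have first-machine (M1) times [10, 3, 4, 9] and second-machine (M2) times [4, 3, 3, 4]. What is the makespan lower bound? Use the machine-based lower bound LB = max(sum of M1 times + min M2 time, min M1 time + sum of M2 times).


LB1 = sum(M1 times) + min(M2 times) = 26 + 3 = 29
LB2 = min(M1 times) + sum(M2 times) = 3 + 14 = 17
Lower bound = max(LB1, LB2) = max(29, 17) = 29

29


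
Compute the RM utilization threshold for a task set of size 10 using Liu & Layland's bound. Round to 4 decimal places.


Compute 2^(1/10) = 1.0717734625
Subtract 1: 1.0717734625 - 1 = 0.0717734625
Multiply by n: 10 * 0.0717734625 = 0.7177346250
Round to 4 dp: 0.7177

0.7177


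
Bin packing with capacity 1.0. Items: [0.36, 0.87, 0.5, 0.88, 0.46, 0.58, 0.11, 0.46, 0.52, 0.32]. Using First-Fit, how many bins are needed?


Place items sequentially using First-Fit:
  Item 0.36 -> new Bin 1
  Item 0.87 -> new Bin 2
  Item 0.5 -> Bin 1 (now 0.86)
  Item 0.88 -> new Bin 3
  Item 0.46 -> new Bin 4
  Item 0.58 -> new Bin 5
  Item 0.11 -> Bin 1 (now 0.97)
  Item 0.46 -> Bin 4 (now 0.92)
  Item 0.52 -> new Bin 6
  Item 0.32 -> Bin 5 (now 0.9)
Total bins used = 6

6


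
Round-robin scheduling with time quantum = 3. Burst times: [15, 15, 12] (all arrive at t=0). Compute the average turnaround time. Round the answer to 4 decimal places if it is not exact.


Time quantum = 3
Execution trace:
  J1 runs 3 units, time = 3
  J2 runs 3 units, time = 6
  J3 runs 3 units, time = 9
  J1 runs 3 units, time = 12
  J2 runs 3 units, time = 15
  J3 runs 3 units, time = 18
  J1 runs 3 units, time = 21
  J2 runs 3 units, time = 24
  J3 runs 3 units, time = 27
  J1 runs 3 units, time = 30
  J2 runs 3 units, time = 33
  J3 runs 3 units, time = 36
  J1 runs 3 units, time = 39
  J2 runs 3 units, time = 42
Finish times: [39, 42, 36]
Average turnaround = 117/3 = 39.0

39.0


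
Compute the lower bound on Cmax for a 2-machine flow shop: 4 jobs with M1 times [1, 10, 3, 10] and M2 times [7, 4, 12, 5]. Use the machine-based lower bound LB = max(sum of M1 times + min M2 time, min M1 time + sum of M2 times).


LB1 = sum(M1 times) + min(M2 times) = 24 + 4 = 28
LB2 = min(M1 times) + sum(M2 times) = 1 + 28 = 29
Lower bound = max(LB1, LB2) = max(28, 29) = 29

29


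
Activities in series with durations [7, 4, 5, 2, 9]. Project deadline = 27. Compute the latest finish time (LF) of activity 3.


LF(activity 3) = deadline - sum of successor durations
Successors: activities 4 through 5 with durations [2, 9]
Sum of successor durations = 11
LF = 27 - 11 = 16

16


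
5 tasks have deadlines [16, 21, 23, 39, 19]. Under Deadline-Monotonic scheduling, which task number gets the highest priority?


Sort tasks by relative deadline (ascending):
  Task 1: deadline = 16
  Task 5: deadline = 19
  Task 2: deadline = 21
  Task 3: deadline = 23
  Task 4: deadline = 39
Priority order (highest first): [1, 5, 2, 3, 4]
Highest priority task = 1

1


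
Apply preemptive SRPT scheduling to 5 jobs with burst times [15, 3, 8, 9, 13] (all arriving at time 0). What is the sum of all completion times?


Since all jobs arrive at t=0, SRPT equals SPT ordering.
SPT order: [3, 8, 9, 13, 15]
Completion times:
  Job 1: p=3, C=3
  Job 2: p=8, C=11
  Job 3: p=9, C=20
  Job 4: p=13, C=33
  Job 5: p=15, C=48
Total completion time = 3 + 11 + 20 + 33 + 48 = 115

115


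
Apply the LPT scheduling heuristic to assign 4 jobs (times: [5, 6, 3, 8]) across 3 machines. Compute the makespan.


Sort jobs in decreasing order (LPT): [8, 6, 5, 3]
Assign each job to the least loaded machine:
  Machine 1: jobs [8], load = 8
  Machine 2: jobs [6], load = 6
  Machine 3: jobs [5, 3], load = 8
Makespan = max load = 8

8


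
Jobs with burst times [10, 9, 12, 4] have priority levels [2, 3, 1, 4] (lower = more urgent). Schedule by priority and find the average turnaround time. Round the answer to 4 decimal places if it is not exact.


Sort by priority (ascending = highest first):
Order: [(1, 12), (2, 10), (3, 9), (4, 4)]
Completion times:
  Priority 1, burst=12, C=12
  Priority 2, burst=10, C=22
  Priority 3, burst=9, C=31
  Priority 4, burst=4, C=35
Average turnaround = 100/4 = 25.0

25.0


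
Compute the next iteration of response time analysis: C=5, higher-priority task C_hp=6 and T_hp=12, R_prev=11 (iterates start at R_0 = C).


R_next = C + ceil(R_prev / T_hp) * C_hp
ceil(11 / 12) = ceil(0.9167) = 1
Interference = 1 * 6 = 6
R_next = 5 + 6 = 11
R_next = R_prev, so the iteration has converged (response time = 11).

11


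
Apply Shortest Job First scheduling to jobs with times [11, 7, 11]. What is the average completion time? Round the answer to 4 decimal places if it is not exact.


SJF order (ascending): [7, 11, 11]
Completion times:
  Job 1: burst=7, C=7
  Job 2: burst=11, C=18
  Job 3: burst=11, C=29
Average completion = 54/3 = 18.0

18.0


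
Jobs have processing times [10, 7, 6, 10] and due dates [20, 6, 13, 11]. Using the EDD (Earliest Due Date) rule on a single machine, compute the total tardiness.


Sort by due date (EDD order): [(7, 6), (10, 11), (6, 13), (10, 20)]
Compute completion times and tardiness:
  Job 1: p=7, d=6, C=7, tardiness=max(0,7-6)=1
  Job 2: p=10, d=11, C=17, tardiness=max(0,17-11)=6
  Job 3: p=6, d=13, C=23, tardiness=max(0,23-13)=10
  Job 4: p=10, d=20, C=33, tardiness=max(0,33-20)=13
Total tardiness = 30

30


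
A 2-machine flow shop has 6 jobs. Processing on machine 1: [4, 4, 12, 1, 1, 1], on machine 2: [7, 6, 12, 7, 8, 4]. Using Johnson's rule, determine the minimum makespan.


Apply Johnson's rule:
  Group 1 (a <= b): [(4, 1, 7), (5, 1, 8), (6, 1, 4), (1, 4, 7), (2, 4, 6), (3, 12, 12)]
  Group 2 (a > b): []
Optimal job order: [4, 5, 6, 1, 2, 3]
Schedule:
  Job 4: M1 done at 1, M2 done at 8
  Job 5: M1 done at 2, M2 done at 16
  Job 6: M1 done at 3, M2 done at 20
  Job 1: M1 done at 7, M2 done at 27
  Job 2: M1 done at 11, M2 done at 33
  Job 3: M1 done at 23, M2 done at 45
Makespan = 45

45


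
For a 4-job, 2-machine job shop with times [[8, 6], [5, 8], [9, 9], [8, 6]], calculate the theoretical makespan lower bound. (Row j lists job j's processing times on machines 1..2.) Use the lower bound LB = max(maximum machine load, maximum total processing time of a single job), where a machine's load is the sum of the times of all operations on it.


Machine loads:
  Machine 1: 8 + 5 + 9 + 8 = 30
  Machine 2: 6 + 8 + 9 + 6 = 29
Max machine load = 30
Job totals:
  Job 1: 14
  Job 2: 13
  Job 3: 18
  Job 4: 14
Max job total = 18
Lower bound = max(30, 18) = 30

30


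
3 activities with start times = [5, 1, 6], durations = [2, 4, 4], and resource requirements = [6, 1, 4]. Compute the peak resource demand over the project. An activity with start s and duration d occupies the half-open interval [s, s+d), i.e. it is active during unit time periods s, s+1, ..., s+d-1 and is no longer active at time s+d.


Each activity i is active on [start_i, start_i + duration_i).
Compute total resource usage per time slot:
  t=0: active resources = [], total = 0
  t=1: active resources = [1], total = 1
  t=2: active resources = [1], total = 1
  t=3: active resources = [1], total = 1
  t=4: active resources = [1], total = 1
  t=5: active resources = [6], total = 6
  t=6: active resources = [6, 4], total = 10
  t=7: active resources = [4], total = 4
  t=8: active resources = [4], total = 4
  t=9: active resources = [4], total = 4
Peak resource demand = 10

10


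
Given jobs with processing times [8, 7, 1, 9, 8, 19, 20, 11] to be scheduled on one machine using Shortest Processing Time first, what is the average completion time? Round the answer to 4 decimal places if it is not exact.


Sort jobs by processing time (SPT order): [1, 7, 8, 8, 9, 11, 19, 20]
Compute completion times sequentially:
  Job 1: processing = 1, completes at 1
  Job 2: processing = 7, completes at 8
  Job 3: processing = 8, completes at 16
  Job 4: processing = 8, completes at 24
  Job 5: processing = 9, completes at 33
  Job 6: processing = 11, completes at 44
  Job 7: processing = 19, completes at 63
  Job 8: processing = 20, completes at 83
Sum of completion times = 272
Average completion time = 272/8 = 34.0

34.0


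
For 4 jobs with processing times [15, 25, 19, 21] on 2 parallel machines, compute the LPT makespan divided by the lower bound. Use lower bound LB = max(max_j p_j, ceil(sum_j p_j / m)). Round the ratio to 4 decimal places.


LPT order: [25, 21, 19, 15]
Machine loads after assignment: [40, 40]
LPT makespan = 40
Lower bound = max(max_job, ceil(total/2)) = max(25, 40) = 40
Ratio = 40 / 40 = 1.0

1.0


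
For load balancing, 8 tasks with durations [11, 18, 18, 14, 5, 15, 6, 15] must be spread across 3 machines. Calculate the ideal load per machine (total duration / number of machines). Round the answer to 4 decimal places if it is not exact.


Total processing time = 11 + 18 + 18 + 14 + 5 + 15 + 6 + 15 = 102
Number of machines = 3
Ideal balanced load = 102 / 3 = 34.0

34.0


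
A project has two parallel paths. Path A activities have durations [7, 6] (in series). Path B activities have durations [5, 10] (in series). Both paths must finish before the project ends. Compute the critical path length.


Path A total = 7 + 6 = 13
Path B total = 5 + 10 = 15
Critical path = longest path = max(13, 15) = 15

15


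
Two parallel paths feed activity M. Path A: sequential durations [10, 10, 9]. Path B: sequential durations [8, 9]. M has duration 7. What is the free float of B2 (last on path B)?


ES(B2) = sum of predecessors on chain B = 8
EF(B2) = ES + duration = 8 + 9 = 17
Successor of B2 is M. ES(M) = max(sum(A), sum(B)) = max(29, 17) = 29
Free float = ES(successor) - EF(current) = 29 - 17 = 12

12


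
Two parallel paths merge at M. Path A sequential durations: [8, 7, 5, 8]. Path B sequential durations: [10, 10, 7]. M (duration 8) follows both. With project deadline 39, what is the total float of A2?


Forward pass: ES(A2) = sum of predecessors on chain A = 8
EF = ES + duration = 8 + 7 = 15
Backward pass: LF(M) = deadline = 39; LS(M) = 39 - 8 = 31
LF(A2) = LS(M) - sum(successors on chain A) = 31 - 13 = 18
LS = LF - duration = 18 - 7 = 11
Total float = LS - ES = 11 - 8 = 3

3


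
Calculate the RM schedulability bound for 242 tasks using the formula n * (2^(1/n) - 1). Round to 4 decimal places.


Compute 2^(1/242) = 1.0028683504
Subtract 1: 1.0028683504 - 1 = 0.0028683504
Multiply by n: 242 * 0.0028683504 = 0.6941407968
Round to 4 dp: 0.6941

0.6941


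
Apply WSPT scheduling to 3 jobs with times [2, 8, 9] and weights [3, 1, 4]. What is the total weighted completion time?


Compute p/w ratios and sort ascending (WSPT): [(2, 3), (9, 4), (8, 1)]
Compute weighted completion times:
  Job (p=2,w=3): C=2, w*C=3*2=6
  Job (p=9,w=4): C=11, w*C=4*11=44
  Job (p=8,w=1): C=19, w*C=1*19=19
Total weighted completion time = 69

69


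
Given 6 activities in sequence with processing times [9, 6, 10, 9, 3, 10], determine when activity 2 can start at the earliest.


Activity 2 starts after activities 1 through 1 complete.
Predecessor durations: [9]
ES = 9 = 9

9


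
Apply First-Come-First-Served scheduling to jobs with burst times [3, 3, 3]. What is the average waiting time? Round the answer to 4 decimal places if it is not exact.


FCFS order (as given): [3, 3, 3]
Waiting times:
  Job 1: wait = 0
  Job 2: wait = 3
  Job 3: wait = 6
Sum of waiting times = 9
Average waiting time = 9/3 = 3.0

3.0


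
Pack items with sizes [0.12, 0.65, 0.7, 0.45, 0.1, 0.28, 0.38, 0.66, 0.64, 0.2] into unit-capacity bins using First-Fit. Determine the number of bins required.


Place items sequentially using First-Fit:
  Item 0.12 -> new Bin 1
  Item 0.65 -> Bin 1 (now 0.77)
  Item 0.7 -> new Bin 2
  Item 0.45 -> new Bin 3
  Item 0.1 -> Bin 1 (now 0.87)
  Item 0.28 -> Bin 2 (now 0.98)
  Item 0.38 -> Bin 3 (now 0.83)
  Item 0.66 -> new Bin 4
  Item 0.64 -> new Bin 5
  Item 0.2 -> Bin 4 (now 0.86)
Total bins used = 5

5


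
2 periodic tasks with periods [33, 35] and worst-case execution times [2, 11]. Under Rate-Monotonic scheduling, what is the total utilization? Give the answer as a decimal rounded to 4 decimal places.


Compute individual utilizations (exact fractions):
  Task 1: C/T = 2/33 (approx. 0.0606)
  Task 2: C/T = 11/35 (approx. 0.3143)
Total utilization U = 2/33 + 11/35 = 433/1155
Rounded to 4 decimal places: U = 0.3749
RM (Liu & Layland) bound for 2 tasks = 0.828427; compare with U = 433/1155 (approx. 0.374892)
U <= bound, so schedulable by RM sufficient condition.

0.3749


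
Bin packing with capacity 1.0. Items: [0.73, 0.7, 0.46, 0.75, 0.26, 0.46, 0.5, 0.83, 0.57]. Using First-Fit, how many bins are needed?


Place items sequentially using First-Fit:
  Item 0.73 -> new Bin 1
  Item 0.7 -> new Bin 2
  Item 0.46 -> new Bin 3
  Item 0.75 -> new Bin 4
  Item 0.26 -> Bin 1 (now 0.99)
  Item 0.46 -> Bin 3 (now 0.92)
  Item 0.5 -> new Bin 5
  Item 0.83 -> new Bin 6
  Item 0.57 -> new Bin 7
Total bins used = 7

7


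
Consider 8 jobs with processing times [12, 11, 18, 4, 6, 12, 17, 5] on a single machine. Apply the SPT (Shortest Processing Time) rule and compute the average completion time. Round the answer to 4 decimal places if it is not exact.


Sort jobs by processing time (SPT order): [4, 5, 6, 11, 12, 12, 17, 18]
Compute completion times sequentially:
  Job 1: processing = 4, completes at 4
  Job 2: processing = 5, completes at 9
  Job 3: processing = 6, completes at 15
  Job 4: processing = 11, completes at 26
  Job 5: processing = 12, completes at 38
  Job 6: processing = 12, completes at 50
  Job 7: processing = 17, completes at 67
  Job 8: processing = 18, completes at 85
Sum of completion times = 294
Average completion time = 294/8 = 36.75

36.75


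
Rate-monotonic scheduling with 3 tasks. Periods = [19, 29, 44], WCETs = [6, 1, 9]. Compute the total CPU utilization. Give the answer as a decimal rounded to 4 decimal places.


Compute individual utilizations (exact fractions):
  Task 1: C/T = 6/19 (approx. 0.3158)
  Task 2: C/T = 1/29 (approx. 0.0345)
  Task 3: C/T = 9/44 (approx. 0.2045)
Total utilization U = 6/19 + 1/29 + 9/44 = 13451/24244
Rounded to 4 decimal places: U = 0.5548
RM (Liu & Layland) bound for 3 tasks = 0.779763; compare with U = 13451/24244 (approx. 0.554818)
U <= bound, so schedulable by RM sufficient condition.

0.5548


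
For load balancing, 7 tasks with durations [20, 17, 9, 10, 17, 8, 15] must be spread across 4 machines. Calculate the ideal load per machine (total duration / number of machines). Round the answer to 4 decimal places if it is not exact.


Total processing time = 20 + 17 + 9 + 10 + 17 + 8 + 15 = 96
Number of machines = 4
Ideal balanced load = 96 / 4 = 24.0

24.0


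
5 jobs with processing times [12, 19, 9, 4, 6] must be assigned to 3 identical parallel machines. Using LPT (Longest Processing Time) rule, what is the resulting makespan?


Sort jobs in decreasing order (LPT): [19, 12, 9, 6, 4]
Assign each job to the least loaded machine:
  Machine 1: jobs [19], load = 19
  Machine 2: jobs [12, 4], load = 16
  Machine 3: jobs [9, 6], load = 15
Makespan = max load = 19

19


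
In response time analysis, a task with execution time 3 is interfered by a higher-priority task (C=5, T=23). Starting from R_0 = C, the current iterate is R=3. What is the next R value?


R_next = C + ceil(R_prev / T_hp) * C_hp
ceil(3 / 23) = ceil(0.1304) = 1
Interference = 1 * 5 = 5
R_next = 3 + 5 = 8

8


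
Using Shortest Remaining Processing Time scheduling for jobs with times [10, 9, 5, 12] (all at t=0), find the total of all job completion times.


Since all jobs arrive at t=0, SRPT equals SPT ordering.
SPT order: [5, 9, 10, 12]
Completion times:
  Job 1: p=5, C=5
  Job 2: p=9, C=14
  Job 3: p=10, C=24
  Job 4: p=12, C=36
Total completion time = 5 + 14 + 24 + 36 = 79

79


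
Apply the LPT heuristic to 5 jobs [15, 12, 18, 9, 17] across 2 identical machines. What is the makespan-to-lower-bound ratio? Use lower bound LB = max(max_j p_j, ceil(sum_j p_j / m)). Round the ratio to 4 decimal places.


LPT order: [18, 17, 15, 12, 9]
Machine loads after assignment: [39, 32]
LPT makespan = 39
Lower bound = max(max_job, ceil(total/2)) = max(18, 36) = 36
Ratio = 39 / 36 = 1.0833

1.0833


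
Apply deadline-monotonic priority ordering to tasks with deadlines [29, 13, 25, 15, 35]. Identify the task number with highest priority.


Sort tasks by relative deadline (ascending):
  Task 2: deadline = 13
  Task 4: deadline = 15
  Task 3: deadline = 25
  Task 1: deadline = 29
  Task 5: deadline = 35
Priority order (highest first): [2, 4, 3, 1, 5]
Highest priority task = 2

2


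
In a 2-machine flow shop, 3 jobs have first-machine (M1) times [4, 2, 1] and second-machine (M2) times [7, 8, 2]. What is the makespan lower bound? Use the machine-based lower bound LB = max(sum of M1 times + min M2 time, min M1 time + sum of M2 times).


LB1 = sum(M1 times) + min(M2 times) = 7 + 2 = 9
LB2 = min(M1 times) + sum(M2 times) = 1 + 17 = 18
Lower bound = max(LB1, LB2) = max(9, 18) = 18

18


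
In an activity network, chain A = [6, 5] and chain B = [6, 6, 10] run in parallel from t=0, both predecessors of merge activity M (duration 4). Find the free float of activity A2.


ES(A2) = sum of predecessors on chain A = 6
EF(A2) = ES + duration = 6 + 5 = 11
Successor of A2 is M. ES(M) = max(sum(A), sum(B)) = max(11, 22) = 22
Free float = ES(successor) - EF(current) = 22 - 11 = 11

11


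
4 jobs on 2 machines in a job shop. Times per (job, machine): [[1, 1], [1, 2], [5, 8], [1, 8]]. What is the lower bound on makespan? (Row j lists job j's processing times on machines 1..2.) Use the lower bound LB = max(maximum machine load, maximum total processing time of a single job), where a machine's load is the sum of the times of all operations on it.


Machine loads:
  Machine 1: 1 + 1 + 5 + 1 = 8
  Machine 2: 1 + 2 + 8 + 8 = 19
Max machine load = 19
Job totals:
  Job 1: 2
  Job 2: 3
  Job 3: 13
  Job 4: 9
Max job total = 13
Lower bound = max(19, 13) = 19

19


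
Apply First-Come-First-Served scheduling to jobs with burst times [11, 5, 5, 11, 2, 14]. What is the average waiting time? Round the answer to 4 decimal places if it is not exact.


FCFS order (as given): [11, 5, 5, 11, 2, 14]
Waiting times:
  Job 1: wait = 0
  Job 2: wait = 11
  Job 3: wait = 16
  Job 4: wait = 21
  Job 5: wait = 32
  Job 6: wait = 34
Sum of waiting times = 114
Average waiting time = 114/6 = 19.0

19.0


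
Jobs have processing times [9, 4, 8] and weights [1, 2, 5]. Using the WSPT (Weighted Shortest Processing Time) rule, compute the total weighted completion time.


Compute p/w ratios and sort ascending (WSPT): [(8, 5), (4, 2), (9, 1)]
Compute weighted completion times:
  Job (p=8,w=5): C=8, w*C=5*8=40
  Job (p=4,w=2): C=12, w*C=2*12=24
  Job (p=9,w=1): C=21, w*C=1*21=21
Total weighted completion time = 85

85


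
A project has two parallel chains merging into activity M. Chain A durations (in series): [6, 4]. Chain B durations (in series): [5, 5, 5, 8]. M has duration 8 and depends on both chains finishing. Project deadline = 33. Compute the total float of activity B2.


Forward pass: ES(B2) = sum of predecessors on chain B = 5
EF = ES + duration = 5 + 5 = 10
Backward pass: LF(M) = deadline = 33; LS(M) = 33 - 8 = 25
LF(B2) = LS(M) - sum(successors on chain B) = 25 - 13 = 12
LS = LF - duration = 12 - 5 = 7
Total float = LS - ES = 7 - 5 = 2

2


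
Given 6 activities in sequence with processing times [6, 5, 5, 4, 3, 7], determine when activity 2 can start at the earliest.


Activity 2 starts after activities 1 through 1 complete.
Predecessor durations: [6]
ES = 6 = 6

6


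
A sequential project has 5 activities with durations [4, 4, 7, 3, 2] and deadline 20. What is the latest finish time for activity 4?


LF(activity 4) = deadline - sum of successor durations
Successors: activities 5 through 5 with durations [2]
Sum of successor durations = 2
LF = 20 - 2 = 18

18


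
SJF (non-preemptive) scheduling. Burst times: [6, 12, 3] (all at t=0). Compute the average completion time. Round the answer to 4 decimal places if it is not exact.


SJF order (ascending): [3, 6, 12]
Completion times:
  Job 1: burst=3, C=3
  Job 2: burst=6, C=9
  Job 3: burst=12, C=21
Average completion = 33/3 = 11.0

11.0


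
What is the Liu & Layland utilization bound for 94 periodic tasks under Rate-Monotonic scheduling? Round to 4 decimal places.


Compute 2^(1/94) = 1.0074011604
Subtract 1: 1.0074011604 - 1 = 0.0074011604
Multiply by n: 94 * 0.0074011604 = 0.6957090776
Round to 4 dp: 0.6957

0.6957


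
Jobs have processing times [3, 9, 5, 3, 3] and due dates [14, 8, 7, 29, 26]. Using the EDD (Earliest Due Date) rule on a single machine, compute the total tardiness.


Sort by due date (EDD order): [(5, 7), (9, 8), (3, 14), (3, 26), (3, 29)]
Compute completion times and tardiness:
  Job 1: p=5, d=7, C=5, tardiness=max(0,5-7)=0
  Job 2: p=9, d=8, C=14, tardiness=max(0,14-8)=6
  Job 3: p=3, d=14, C=17, tardiness=max(0,17-14)=3
  Job 4: p=3, d=26, C=20, tardiness=max(0,20-26)=0
  Job 5: p=3, d=29, C=23, tardiness=max(0,23-29)=0
Total tardiness = 9

9


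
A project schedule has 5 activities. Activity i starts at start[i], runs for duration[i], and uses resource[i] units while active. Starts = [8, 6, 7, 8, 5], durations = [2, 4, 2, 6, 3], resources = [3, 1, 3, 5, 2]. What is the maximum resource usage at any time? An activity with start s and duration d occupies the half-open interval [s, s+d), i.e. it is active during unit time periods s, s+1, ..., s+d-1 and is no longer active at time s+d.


Each activity i is active on [start_i, start_i + duration_i).
Compute total resource usage per time slot:
  t=0: active resources = [], total = 0
  t=1: active resources = [], total = 0
  t=2: active resources = [], total = 0
  t=3: active resources = [], total = 0
  t=4: active resources = [], total = 0
  t=5: active resources = [2], total = 2
  t=6: active resources = [1, 2], total = 3
  t=7: active resources = [1, 3, 2], total = 6
  t=8: active resources = [3, 1, 3, 5], total = 12
  t=9: active resources = [3, 1, 5], total = 9
  t=10: active resources = [5], total = 5
  t=11: active resources = [5], total = 5
  t=12: active resources = [5], total = 5
  t=13: active resources = [5], total = 5
Peak resource demand = 12

12


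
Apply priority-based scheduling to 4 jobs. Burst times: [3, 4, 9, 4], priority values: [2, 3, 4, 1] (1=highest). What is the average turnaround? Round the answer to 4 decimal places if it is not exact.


Sort by priority (ascending = highest first):
Order: [(1, 4), (2, 3), (3, 4), (4, 9)]
Completion times:
  Priority 1, burst=4, C=4
  Priority 2, burst=3, C=7
  Priority 3, burst=4, C=11
  Priority 4, burst=9, C=20
Average turnaround = 42/4 = 10.5

10.5


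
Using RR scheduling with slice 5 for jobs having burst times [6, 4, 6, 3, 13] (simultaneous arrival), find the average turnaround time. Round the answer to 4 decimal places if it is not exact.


Time quantum = 5
Execution trace:
  J1 runs 5 units, time = 5
  J2 runs 4 units, time = 9
  J3 runs 5 units, time = 14
  J4 runs 3 units, time = 17
  J5 runs 5 units, time = 22
  J1 runs 1 units, time = 23
  J3 runs 1 units, time = 24
  J5 runs 5 units, time = 29
  J5 runs 3 units, time = 32
Finish times: [23, 9, 24, 17, 32]
Average turnaround = 105/5 = 21.0

21.0


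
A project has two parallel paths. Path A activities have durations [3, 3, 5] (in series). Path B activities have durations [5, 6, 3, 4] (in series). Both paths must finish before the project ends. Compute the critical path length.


Path A total = 3 + 3 + 5 = 11
Path B total = 5 + 6 + 3 + 4 = 18
Critical path = longest path = max(11, 18) = 18

18


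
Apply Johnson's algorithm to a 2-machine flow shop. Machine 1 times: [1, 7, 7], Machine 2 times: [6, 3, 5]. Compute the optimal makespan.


Apply Johnson's rule:
  Group 1 (a <= b): [(1, 1, 6)]
  Group 2 (a > b): [(3, 7, 5), (2, 7, 3)]
Optimal job order: [1, 3, 2]
Schedule:
  Job 1: M1 done at 1, M2 done at 7
  Job 3: M1 done at 8, M2 done at 13
  Job 2: M1 done at 15, M2 done at 18
Makespan = 18

18


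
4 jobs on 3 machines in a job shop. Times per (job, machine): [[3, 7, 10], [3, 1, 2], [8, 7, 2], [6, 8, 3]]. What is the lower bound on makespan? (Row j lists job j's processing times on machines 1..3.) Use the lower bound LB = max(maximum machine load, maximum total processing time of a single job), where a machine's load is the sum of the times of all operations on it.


Machine loads:
  Machine 1: 3 + 3 + 8 + 6 = 20
  Machine 2: 7 + 1 + 7 + 8 = 23
  Machine 3: 10 + 2 + 2 + 3 = 17
Max machine load = 23
Job totals:
  Job 1: 20
  Job 2: 6
  Job 3: 17
  Job 4: 17
Max job total = 20
Lower bound = max(23, 20) = 23

23


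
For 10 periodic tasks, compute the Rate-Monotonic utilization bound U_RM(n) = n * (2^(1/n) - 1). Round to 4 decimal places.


Compute 2^(1/10) = 1.0717734625
Subtract 1: 1.0717734625 - 1 = 0.0717734625
Multiply by n: 10 * 0.0717734625 = 0.7177346250
Round to 4 dp: 0.7177

0.7177


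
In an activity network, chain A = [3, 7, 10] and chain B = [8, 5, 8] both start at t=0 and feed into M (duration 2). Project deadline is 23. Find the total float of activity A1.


Forward pass: ES(A1) = sum of predecessors on chain A = 0
EF = ES + duration = 0 + 3 = 3
Backward pass: LF(M) = deadline = 23; LS(M) = 23 - 2 = 21
LF(A1) = LS(M) - sum(successors on chain A) = 21 - 17 = 4
LS = LF - duration = 4 - 3 = 1
Total float = LS - ES = 1 - 0 = 1

1


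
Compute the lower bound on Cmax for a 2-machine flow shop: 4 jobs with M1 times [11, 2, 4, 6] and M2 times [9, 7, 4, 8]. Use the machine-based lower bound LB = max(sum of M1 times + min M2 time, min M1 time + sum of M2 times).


LB1 = sum(M1 times) + min(M2 times) = 23 + 4 = 27
LB2 = min(M1 times) + sum(M2 times) = 2 + 28 = 30
Lower bound = max(LB1, LB2) = max(27, 30) = 30

30


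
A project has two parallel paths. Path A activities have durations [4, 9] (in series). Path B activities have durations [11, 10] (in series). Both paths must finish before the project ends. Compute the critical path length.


Path A total = 4 + 9 = 13
Path B total = 11 + 10 = 21
Critical path = longest path = max(13, 21) = 21

21


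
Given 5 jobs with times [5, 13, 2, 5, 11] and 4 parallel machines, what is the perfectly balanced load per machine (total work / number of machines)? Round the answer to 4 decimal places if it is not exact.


Total processing time = 5 + 13 + 2 + 5 + 11 = 36
Number of machines = 4
Ideal balanced load = 36 / 4 = 9.0

9.0


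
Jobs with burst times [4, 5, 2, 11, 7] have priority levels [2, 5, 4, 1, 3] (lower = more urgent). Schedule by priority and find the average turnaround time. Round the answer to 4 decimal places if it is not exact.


Sort by priority (ascending = highest first):
Order: [(1, 11), (2, 4), (3, 7), (4, 2), (5, 5)]
Completion times:
  Priority 1, burst=11, C=11
  Priority 2, burst=4, C=15
  Priority 3, burst=7, C=22
  Priority 4, burst=2, C=24
  Priority 5, burst=5, C=29
Average turnaround = 101/5 = 20.2

20.2


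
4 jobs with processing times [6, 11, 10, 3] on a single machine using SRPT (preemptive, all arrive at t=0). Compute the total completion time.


Since all jobs arrive at t=0, SRPT equals SPT ordering.
SPT order: [3, 6, 10, 11]
Completion times:
  Job 1: p=3, C=3
  Job 2: p=6, C=9
  Job 3: p=10, C=19
  Job 4: p=11, C=30
Total completion time = 3 + 9 + 19 + 30 = 61

61


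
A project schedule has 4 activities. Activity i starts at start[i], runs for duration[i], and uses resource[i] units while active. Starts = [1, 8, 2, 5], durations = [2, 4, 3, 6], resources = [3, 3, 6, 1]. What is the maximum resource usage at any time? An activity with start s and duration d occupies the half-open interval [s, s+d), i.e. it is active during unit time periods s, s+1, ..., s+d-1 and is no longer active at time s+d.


Each activity i is active on [start_i, start_i + duration_i).
Compute total resource usage per time slot:
  t=0: active resources = [], total = 0
  t=1: active resources = [3], total = 3
  t=2: active resources = [3, 6], total = 9
  t=3: active resources = [6], total = 6
  t=4: active resources = [6], total = 6
  t=5: active resources = [1], total = 1
  t=6: active resources = [1], total = 1
  t=7: active resources = [1], total = 1
  t=8: active resources = [3, 1], total = 4
  t=9: active resources = [3, 1], total = 4
  t=10: active resources = [3, 1], total = 4
  t=11: active resources = [3], total = 3
Peak resource demand = 9

9


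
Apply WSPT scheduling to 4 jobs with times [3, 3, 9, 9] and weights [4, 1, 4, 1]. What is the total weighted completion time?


Compute p/w ratios and sort ascending (WSPT): [(3, 4), (9, 4), (3, 1), (9, 1)]
Compute weighted completion times:
  Job (p=3,w=4): C=3, w*C=4*3=12
  Job (p=9,w=4): C=12, w*C=4*12=48
  Job (p=3,w=1): C=15, w*C=1*15=15
  Job (p=9,w=1): C=24, w*C=1*24=24
Total weighted completion time = 99

99


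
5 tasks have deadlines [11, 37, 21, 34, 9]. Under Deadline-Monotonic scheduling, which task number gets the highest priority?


Sort tasks by relative deadline (ascending):
  Task 5: deadline = 9
  Task 1: deadline = 11
  Task 3: deadline = 21
  Task 4: deadline = 34
  Task 2: deadline = 37
Priority order (highest first): [5, 1, 3, 4, 2]
Highest priority task = 5

5


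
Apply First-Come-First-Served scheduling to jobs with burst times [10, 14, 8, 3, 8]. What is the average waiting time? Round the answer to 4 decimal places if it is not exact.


FCFS order (as given): [10, 14, 8, 3, 8]
Waiting times:
  Job 1: wait = 0
  Job 2: wait = 10
  Job 3: wait = 24
  Job 4: wait = 32
  Job 5: wait = 35
Sum of waiting times = 101
Average waiting time = 101/5 = 20.2

20.2
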